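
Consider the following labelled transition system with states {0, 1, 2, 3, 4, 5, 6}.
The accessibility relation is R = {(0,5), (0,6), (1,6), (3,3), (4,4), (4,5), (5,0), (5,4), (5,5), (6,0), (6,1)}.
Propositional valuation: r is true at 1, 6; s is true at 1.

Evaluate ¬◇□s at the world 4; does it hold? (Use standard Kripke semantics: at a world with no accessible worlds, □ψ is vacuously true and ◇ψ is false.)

Yes

At 4: ◇□s is false, so ¬◇□s is true.
  At 4: ◇□s requires □s at some successor in {4, 5}.
    At 4: □s is false.
    At 5: □s is false.
  So ◇□s is false at 4.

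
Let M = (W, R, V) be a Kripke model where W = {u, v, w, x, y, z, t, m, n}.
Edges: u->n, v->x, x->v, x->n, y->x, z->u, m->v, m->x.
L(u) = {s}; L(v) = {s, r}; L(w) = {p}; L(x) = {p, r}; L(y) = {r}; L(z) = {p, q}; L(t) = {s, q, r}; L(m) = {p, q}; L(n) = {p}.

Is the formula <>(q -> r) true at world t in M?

Recall that <>ψ holds at a world iff ψ holds at some accessible world.
At t: no accessible worlds, so <>(q -> r) is false.

No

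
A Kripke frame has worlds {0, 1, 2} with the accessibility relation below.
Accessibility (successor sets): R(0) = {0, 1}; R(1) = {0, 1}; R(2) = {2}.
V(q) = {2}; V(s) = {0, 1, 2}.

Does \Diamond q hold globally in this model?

Let φ = \Diamond q. Evaluate φ at each world:
  0 (successors {0, 1}): φ is false.
  1 (successors {0, 1}): φ is false.
  2 (successors {2}): φ is true.
Detail at 0 (counterexample):
  At 0: \Diamond q requires q at some successor in {0, 1}.
    At 0: q is false.
    At 1: q is false.
  So \Diamond q is false at 0.

No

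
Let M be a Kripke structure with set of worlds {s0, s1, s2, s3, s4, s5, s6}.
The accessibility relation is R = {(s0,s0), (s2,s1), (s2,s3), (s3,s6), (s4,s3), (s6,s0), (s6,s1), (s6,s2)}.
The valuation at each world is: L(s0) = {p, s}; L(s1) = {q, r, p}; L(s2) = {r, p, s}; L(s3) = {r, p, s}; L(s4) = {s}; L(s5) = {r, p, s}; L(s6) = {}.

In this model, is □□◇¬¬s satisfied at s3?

No

Recall that □ψ holds at a world iff ψ holds at every accessible world, and ◇ψ holds iff ψ holds at some accessible world.
At s3: □□◇¬¬s requires □◇¬¬s at every successor {s6}.
  □◇¬¬s fails at s6, so □□◇¬¬s is false at s3.
    At s6: □◇¬¬s requires ◇¬¬s at every successor {s0, s1, s2}.
      ◇¬¬s fails at s1, so □◇¬¬s is false at s6.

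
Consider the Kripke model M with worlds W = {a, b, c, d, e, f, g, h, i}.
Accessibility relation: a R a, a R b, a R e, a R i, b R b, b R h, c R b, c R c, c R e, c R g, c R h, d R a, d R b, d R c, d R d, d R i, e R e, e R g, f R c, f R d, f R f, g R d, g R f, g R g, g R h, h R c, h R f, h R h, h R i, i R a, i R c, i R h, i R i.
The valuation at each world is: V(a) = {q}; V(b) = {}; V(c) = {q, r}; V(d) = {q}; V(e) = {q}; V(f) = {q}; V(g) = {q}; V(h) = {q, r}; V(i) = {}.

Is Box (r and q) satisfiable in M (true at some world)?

Recall that Box ψ holds at a world iff ψ holds at every accessible world, and Dia ψ holds iff ψ holds at some accessible world.
Let φ = Box (r and q). Evaluate φ at each world:
  a (successors {a, b, e, i}): φ is false.
  b (successors {b, h}): φ is false.
  c (successors {b, c, e, g, h}): φ is false.
  d (successors {a, b, c, d, i}): φ is false.
  e (successors {e, g}): φ is false.
  f (successors {c, d, f}): φ is false.
  g (successors {d, f, g, h}): φ is false.
  h (successors {c, f, h, i}): φ is false.
  i (successors {a, c, h, i}): φ is false.
For instance, at a:
  At a: Box (r and q) requires r and q at every successor {a, b, e, i}.
    r and q fails at a, so Box (r and q) is false at a.

No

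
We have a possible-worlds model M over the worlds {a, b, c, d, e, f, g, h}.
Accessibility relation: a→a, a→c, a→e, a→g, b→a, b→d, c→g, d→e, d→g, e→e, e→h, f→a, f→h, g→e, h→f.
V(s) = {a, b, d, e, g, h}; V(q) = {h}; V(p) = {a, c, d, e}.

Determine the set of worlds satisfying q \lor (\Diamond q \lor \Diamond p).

Let φ = q \lor (\Diamond q \lor \Diamond p). Evaluate φ at each world:
  a (successors {a, c, e, g}): φ is true.
  b (successors {a, d}): φ is true.
  c (successors {g}): φ is false.
  d (successors {e, g}): φ is true.
  e (successors {e, h}): φ is true.
  f (successors {a, h}): φ is true.
  g (successors {e}): φ is true.
  h (successors {f}): φ is true.
For instance, at c:
  At c: q is false, \Diamond q \lor \Diamond p is false, so q \lor (\Diamond q \lor \Diamond p) is false.
    At c: \Diamond q is false, \Diamond p is false, so \Diamond q \lor \Diamond p is false.
      At c: \Diamond q requires q at some successor in {g}.
        At g: q is false.
      So \Diamond q is false at c.
      At c: \Diamond p requires p at some successor in {g}.
        At g: p is false.
      So \Diamond p is false at c.
Satisfying worlds: {a, b, d, e, f, g, h}

a, b, d, e, f, g, h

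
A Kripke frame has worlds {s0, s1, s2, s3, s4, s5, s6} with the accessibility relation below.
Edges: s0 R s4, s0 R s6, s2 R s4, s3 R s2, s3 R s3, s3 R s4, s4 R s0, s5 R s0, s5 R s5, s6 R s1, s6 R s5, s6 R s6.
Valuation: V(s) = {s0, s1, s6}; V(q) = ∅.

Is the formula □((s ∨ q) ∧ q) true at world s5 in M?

At s5: □((s ∨ q) ∧ q) requires (s ∨ q) ∧ q at every successor {s0, s5}.
  (s ∨ q) ∧ q fails at s0, so □((s ∨ q) ∧ q) is false at s5.

No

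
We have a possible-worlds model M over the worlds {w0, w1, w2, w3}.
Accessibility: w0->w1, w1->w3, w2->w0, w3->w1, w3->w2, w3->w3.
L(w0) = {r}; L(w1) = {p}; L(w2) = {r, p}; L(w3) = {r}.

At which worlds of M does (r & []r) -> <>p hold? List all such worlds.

Let φ = (r & []r) -> <>p. Evaluate φ at each world:
  w0 (successors {w1}): φ is true.
  w1 (successors {w3}): φ is true.
  w2 (successors {w0}): φ is false.
  w3 (successors {w1, w2, w3}): φ is true.
For instance, at w3:
  At w3: r & []r is false, <>p is true, so (r & []r) -> <>p is true.
    At w3: r is true, []r is false, so r & []r is false.
      At w3: []r requires r at every successor {w1, w2, w3}.
        r fails at w1, so []r is false at w3.
    At w3: <>p requires p at some successor in {w1, w2, w3}.
      p holds at w1, so <>p is true at w3.
Satisfying worlds: {w0, w1, w3}

w0, w1, w3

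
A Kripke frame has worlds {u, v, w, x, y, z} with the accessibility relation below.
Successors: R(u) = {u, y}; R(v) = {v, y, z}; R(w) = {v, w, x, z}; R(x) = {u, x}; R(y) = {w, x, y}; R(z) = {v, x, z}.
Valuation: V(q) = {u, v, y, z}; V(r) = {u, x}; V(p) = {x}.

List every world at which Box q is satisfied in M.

u, v

Let φ = Box q. Evaluate φ at each world:
  u (successors {u, y}): φ is true.
  v (successors {v, y, z}): φ is true.
  w (successors {v, w, x, z}): φ is false.
  x (successors {u, x}): φ is false.
  y (successors {w, x, y}): φ is false.
  z (successors {v, x, z}): φ is false.
For instance, at w:
  At w: Box q requires q at every successor {v, w, x, z}.
    q fails at w, so Box q is false at w.
Satisfying worlds: {u, v}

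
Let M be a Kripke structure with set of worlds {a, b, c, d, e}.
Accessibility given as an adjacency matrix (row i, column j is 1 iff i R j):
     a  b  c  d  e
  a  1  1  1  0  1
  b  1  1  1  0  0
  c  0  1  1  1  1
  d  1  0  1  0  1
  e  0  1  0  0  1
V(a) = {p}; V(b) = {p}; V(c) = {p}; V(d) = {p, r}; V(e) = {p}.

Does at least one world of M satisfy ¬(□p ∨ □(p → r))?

No

Let φ = ¬(□p ∨ □(p → r)). Evaluate φ at each world:
  a (successors {a, b, c, e}): φ is false.
  b (successors {a, b, c}): φ is false.
  c (successors {b, c, d, e}): φ is false.
  d (successors {a, c, e}): φ is false.
  e (successors {b, e}): φ is false.
For instance, at e:
  At e: □p ∨ □(p → r) is true, so ¬(□p ∨ □(p → r)) is false.
    At e: □p is true, □(p → r) is false, so □p ∨ □(p → r) is true.
      At e: □p requires p at every successor {b, e}.
        At b: p is true.
        At e: p is true.
      So □p is true at e.
      At e: □(p → r) requires p → r at every successor {b, e}.
        p → r fails at b, so □(p → r) is false at e.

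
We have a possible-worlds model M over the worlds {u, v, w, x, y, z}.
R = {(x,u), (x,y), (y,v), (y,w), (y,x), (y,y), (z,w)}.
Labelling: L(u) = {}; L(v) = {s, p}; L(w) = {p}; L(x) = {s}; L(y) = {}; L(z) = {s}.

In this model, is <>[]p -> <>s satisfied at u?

Recall that []ψ holds at a world iff ψ holds at every accessible world, and <>ψ holds iff ψ holds at some accessible world.
At u: <>[]p is false, <>s is false, so <>[]p -> <>s is true.
  At u: no accessible worlds, so <>[]p is false.
  At u: no accessible worlds, so <>s is false.

Yes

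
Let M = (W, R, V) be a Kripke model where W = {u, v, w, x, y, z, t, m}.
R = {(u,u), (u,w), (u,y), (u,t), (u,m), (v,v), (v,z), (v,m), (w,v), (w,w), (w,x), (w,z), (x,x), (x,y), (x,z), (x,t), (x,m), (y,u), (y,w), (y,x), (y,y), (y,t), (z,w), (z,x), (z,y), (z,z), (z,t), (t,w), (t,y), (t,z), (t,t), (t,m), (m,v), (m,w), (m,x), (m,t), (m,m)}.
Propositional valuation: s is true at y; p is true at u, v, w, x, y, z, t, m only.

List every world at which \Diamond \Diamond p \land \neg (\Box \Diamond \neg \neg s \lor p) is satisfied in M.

Recall that \Box ψ holds at a world iff ψ holds at every accessible world, and \Diamond ψ holds iff ψ holds at some accessible world.
Let φ = \Diamond \Diamond p \land \neg (\Box \Diamond \neg \neg s \lor p). Evaluate φ at each world:
  u (successors {u, w, y, t, m}): φ is false.
  v (successors {v, z, m}): φ is false.
  w (successors {v, w, x, z}): φ is false.
  x (successors {x, y, z, t, m}): φ is false.
  y (successors {u, w, x, y, t}): φ is false.
  z (successors {w, x, y, z, t}): φ is false.
  t (successors {w, y, z, t, m}): φ is false.
  m (successors {v, w, x, t, m}): φ is false.
For instance, at y:
  At y: \Diamond \Diamond p is true, \neg (\Box \Diamond \neg \neg s \lor p) is false, so \Diamond \Diamond p \land \neg (\Box \Diamond \neg \neg s \lor p) is false.
    At y: \Diamond \Diamond p requires \Diamond p at some successor in {u, w, x, y, t}.
      \Diamond p holds at u, so \Diamond \Diamond p is true at y.
    At y: \Box \Diamond \neg \neg s \lor p is true, so \neg (\Box \Diamond \neg \neg s \lor p) is false.
      At y: \Box \Diamond \neg \neg s is false, p is true, so \Box \Diamond \neg \neg s \lor p is true.
Satisfying worlds: none.

none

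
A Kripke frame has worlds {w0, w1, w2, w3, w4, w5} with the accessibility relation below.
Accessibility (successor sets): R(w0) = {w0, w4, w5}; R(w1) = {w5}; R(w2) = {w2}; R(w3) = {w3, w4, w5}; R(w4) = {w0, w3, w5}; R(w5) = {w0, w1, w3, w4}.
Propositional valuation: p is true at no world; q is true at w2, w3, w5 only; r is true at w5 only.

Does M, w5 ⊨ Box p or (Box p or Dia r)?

No

At w5: Box p is false, Box p or Dia r is false, so Box p or (Box p or Dia r) is false.
  At w5: Box p requires p at every successor {w0, w1, w3, w4}.
    p fails at w0, so Box p is false at w5.
  At w5: Box p is false, Dia r is false, so Box p or Dia r is false.
    At w5: Box p requires p at every successor {w0, w1, w3, w4}.
      p fails at w0, so Box p is false at w5.
    At w5: Dia r requires r at some successor in {w0, w1, w3, w4}.
      At w0: r is false.
      At w1: r is false.
      At w3: r is false.
      At w4: r is false.
    So Dia r is false at w5.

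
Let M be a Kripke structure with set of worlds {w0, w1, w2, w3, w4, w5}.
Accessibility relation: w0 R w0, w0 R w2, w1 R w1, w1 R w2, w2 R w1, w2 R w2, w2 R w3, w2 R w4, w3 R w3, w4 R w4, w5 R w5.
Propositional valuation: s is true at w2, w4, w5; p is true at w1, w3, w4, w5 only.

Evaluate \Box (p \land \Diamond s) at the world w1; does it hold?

No

At w1: \Box (p \land \Diamond s) requires p \land \Diamond s at every successor {w1, w2}.
  p \land \Diamond s fails at w2, so \Box (p \land \Diamond s) is false at w1.
    At w2: p is false, \Diamond s is true, so p \land \Diamond s is false.
      At w2: \Diamond s requires s at some successor in {w1, w2, w3, w4}.
        s holds at w2, so \Diamond s is true at w2.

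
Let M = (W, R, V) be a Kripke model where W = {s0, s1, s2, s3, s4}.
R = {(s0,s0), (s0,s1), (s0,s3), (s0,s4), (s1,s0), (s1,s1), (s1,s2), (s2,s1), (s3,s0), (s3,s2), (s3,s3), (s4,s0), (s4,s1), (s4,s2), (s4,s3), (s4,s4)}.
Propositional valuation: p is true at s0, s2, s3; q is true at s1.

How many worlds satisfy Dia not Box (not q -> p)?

4

Let φ = Dia not Box (not q -> p). Evaluate φ at each world:
  s0 (successors {s0, s1, s3, s4}): φ is true.
  s1 (successors {s0, s1, s2}): φ is true.
  s2 (successors {s1}): φ is false.
  s3 (successors {s0, s2, s3}): φ is true.
  s4 (successors {s0, s1, s2, s3, s4}): φ is true.
For instance, at s0:
  At s0: Dia not Box (not q -> p) requires not Box (not q -> p) at some successor in {s0, s1, s3, s4}.
    not Box (not q -> p) holds at s0, so Dia not Box (not q -> p) is true at s0.
      At s0: Box (not q -> p) is false, so not Box (not q -> p) is true.
Satisfying worlds: {s0, s1, s3, s4}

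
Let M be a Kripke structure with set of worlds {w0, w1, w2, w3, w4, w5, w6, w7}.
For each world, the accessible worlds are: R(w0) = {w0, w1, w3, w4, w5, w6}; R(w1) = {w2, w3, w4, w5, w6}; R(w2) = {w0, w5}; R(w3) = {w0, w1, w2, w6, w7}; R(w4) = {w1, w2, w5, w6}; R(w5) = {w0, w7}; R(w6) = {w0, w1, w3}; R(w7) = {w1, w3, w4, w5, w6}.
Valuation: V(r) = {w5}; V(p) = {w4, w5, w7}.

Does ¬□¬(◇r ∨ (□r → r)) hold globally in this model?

Let φ = ¬□¬(◇r ∨ (□r → r)). Evaluate φ at each world:
  w0 (successors {w0, w1, w3, w4, w5, w6}): φ is true.
  w1 (successors {w2, w3, w4, w5, w6}): φ is true.
  w2 (successors {w0, w5}): φ is true.
  w3 (successors {w0, w1, w2, w6, w7}): φ is true.
  w4 (successors {w1, w2, w5, w6}): φ is true.
  w5 (successors {w0, w7}): φ is true.
  w6 (successors {w0, w1, w3}): φ is true.
  w7 (successors {w1, w3, w4, w5, w6}): φ is true.
For instance, at w7:
  At w7: □¬(◇r ∨ (□r → r)) is false, so ¬□¬(◇r ∨ (□r → r)) is true.
    At w7: □¬(◇r ∨ (□r → r)) requires ¬(◇r ∨ (□r → r)) at every successor {w1, w3, w4, w5, w6}.
      ¬(◇r ∨ (□r → r)) fails at w1, so □¬(◇r ∨ (□r → r)) is false at w7.

Yes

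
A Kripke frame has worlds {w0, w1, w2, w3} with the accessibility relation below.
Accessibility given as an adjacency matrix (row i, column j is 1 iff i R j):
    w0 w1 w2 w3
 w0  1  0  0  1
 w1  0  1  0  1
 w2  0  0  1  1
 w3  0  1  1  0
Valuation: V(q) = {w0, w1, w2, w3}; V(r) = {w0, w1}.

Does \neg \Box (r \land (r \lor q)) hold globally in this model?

Yes

Let φ = \neg \Box (r \land (r \lor q)). Evaluate φ at each world:
  w0 (successors {w0, w3}): φ is true.
  w1 (successors {w1, w3}): φ is true.
  w2 (successors {w2, w3}): φ is true.
  w3 (successors {w1, w2}): φ is true.
For instance, at w1:
  At w1: \Box (r \land (r \lor q)) is false, so \neg \Box (r \land (r \lor q)) is true.
    At w1: \Box (r \land (r \lor q)) requires r \land (r \lor q) at every successor {w1, w3}.
      r \land (r \lor q) fails at w3, so \Box (r \land (r \lor q)) is false at w1.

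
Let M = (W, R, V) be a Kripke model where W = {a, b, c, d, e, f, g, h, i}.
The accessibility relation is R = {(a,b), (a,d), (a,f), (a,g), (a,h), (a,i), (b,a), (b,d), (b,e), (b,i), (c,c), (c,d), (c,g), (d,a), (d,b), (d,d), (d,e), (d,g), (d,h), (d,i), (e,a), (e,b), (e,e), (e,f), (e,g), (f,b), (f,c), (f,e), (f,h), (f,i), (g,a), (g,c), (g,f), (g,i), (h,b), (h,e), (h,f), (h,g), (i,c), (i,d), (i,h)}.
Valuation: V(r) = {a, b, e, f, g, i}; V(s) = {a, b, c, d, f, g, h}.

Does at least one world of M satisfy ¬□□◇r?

Yes

Let φ = ¬□□◇r. Evaluate φ at each world:
  a (successors {b, d, f, g, h, i}): φ is true.
  b (successors {a, d, e, i}): φ is true.
  c (successors {c, d, g}): φ is true.
  d (successors {a, b, d, e, g, h, i}): φ is true.
  e (successors {a, b, e, f, g}): φ is true.
  f (successors {b, c, e, h, i}): φ is true.
  g (successors {a, c, f, i}): φ is true.
  h (successors {b, e, f, g}): φ is true.
  i (successors {c, d, h}): φ is true.
Detail at a (witness):
  At a: □□◇r is false, so ¬□□◇r is true.
    At a: □□◇r requires □◇r at every successor {b, d, f, g, h, i}.
      □◇r fails at b, so □□◇r is false at a.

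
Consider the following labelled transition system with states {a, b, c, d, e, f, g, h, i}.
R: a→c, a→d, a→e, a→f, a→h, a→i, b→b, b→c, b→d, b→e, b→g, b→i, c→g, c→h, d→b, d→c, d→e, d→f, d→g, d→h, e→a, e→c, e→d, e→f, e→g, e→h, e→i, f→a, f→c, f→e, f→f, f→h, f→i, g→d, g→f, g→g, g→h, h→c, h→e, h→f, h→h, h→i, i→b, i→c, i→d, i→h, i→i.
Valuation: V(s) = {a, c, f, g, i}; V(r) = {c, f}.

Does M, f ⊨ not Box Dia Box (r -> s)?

Recall that Box ψ holds at a world iff ψ holds at every accessible world, and Dia ψ holds iff ψ holds at some accessible world.
At f: Box Dia Box (r -> s) is true, so not Box Dia Box (r -> s) is false.
  At f: Box Dia Box (r -> s) requires Dia Box (r -> s) at every successor {a, c, e, f, h, i}.
    At a: Dia Box (r -> s) is true.
    At c: Dia Box (r -> s) is true.
    At e: Dia Box (r -> s) is true.
    At f: Dia Box (r -> s) is true.
    At h: Dia Box (r -> s) is true.
    At i: Dia Box (r -> s) is true.
  So Box Dia Box (r -> s) is true at f.

No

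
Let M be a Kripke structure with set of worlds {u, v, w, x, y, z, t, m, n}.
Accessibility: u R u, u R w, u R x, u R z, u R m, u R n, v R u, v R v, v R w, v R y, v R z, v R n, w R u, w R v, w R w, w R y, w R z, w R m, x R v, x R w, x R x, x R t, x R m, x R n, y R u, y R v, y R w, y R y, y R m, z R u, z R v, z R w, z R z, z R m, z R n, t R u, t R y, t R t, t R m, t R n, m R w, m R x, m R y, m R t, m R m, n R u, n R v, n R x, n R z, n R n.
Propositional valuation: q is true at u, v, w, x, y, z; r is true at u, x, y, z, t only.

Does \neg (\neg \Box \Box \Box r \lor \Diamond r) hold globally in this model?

No

Let φ = \neg (\neg \Box \Box \Box r \lor \Diamond r). Evaluate φ at each world:
  u (successors {u, w, x, z, m, n}): φ is false.
  v (successors {u, v, w, y, z, n}): φ is false.
  w (successors {u, v, w, y, z, m}): φ is false.
  x (successors {v, w, x, t, m, n}): φ is false.
  y (successors {u, v, w, y, m}): φ is false.
  z (successors {u, v, w, z, m, n}): φ is false.
  t (successors {u, y, t, m, n}): φ is false.
  m (successors {w, x, y, t, m}): φ is false.
  n (successors {u, v, x, z, n}): φ is false.
Detail at u (counterexample):
  At u: \neg \Box \Box \Box r \lor \Diamond r is true, so \neg (\neg \Box \Box \Box r \lor \Diamond r) is false.
    At u: \neg \Box \Box \Box r is true, \Diamond r is true, so \neg \Box \Box \Box r \lor \Diamond r is true.
      At u: \Box \Box \Box r is false, so \neg \Box \Box \Box r is true.
      At u: \Diamond r requires r at some successor in {u, w, x, z, m, n}.
        r holds at u, so \Diamond r is true at u.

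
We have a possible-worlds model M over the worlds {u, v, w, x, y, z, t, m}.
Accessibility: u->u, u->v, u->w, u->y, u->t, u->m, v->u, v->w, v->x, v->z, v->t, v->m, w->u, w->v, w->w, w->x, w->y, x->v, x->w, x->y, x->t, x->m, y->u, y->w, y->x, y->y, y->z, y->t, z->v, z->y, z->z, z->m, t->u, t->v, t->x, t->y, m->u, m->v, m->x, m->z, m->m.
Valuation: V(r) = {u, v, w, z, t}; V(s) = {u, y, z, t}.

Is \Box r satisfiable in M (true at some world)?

No

Let φ = \Box r. Evaluate φ at each world:
  u (successors {u, v, w, y, t, m}): φ is false.
  v (successors {u, w, x, z, t, m}): φ is false.
  w (successors {u, v, w, x, y}): φ is false.
  x (successors {v, w, y, t, m}): φ is false.
  y (successors {u, w, x, y, z, t}): φ is false.
  z (successors {v, y, z, m}): φ is false.
  t (successors {u, v, x, y}): φ is false.
  m (successors {u, v, x, z, m}): φ is false.
For instance, at t:
  At t: \Box r requires r at every successor {u, v, x, y}.
    r fails at x, so \Box r is false at t.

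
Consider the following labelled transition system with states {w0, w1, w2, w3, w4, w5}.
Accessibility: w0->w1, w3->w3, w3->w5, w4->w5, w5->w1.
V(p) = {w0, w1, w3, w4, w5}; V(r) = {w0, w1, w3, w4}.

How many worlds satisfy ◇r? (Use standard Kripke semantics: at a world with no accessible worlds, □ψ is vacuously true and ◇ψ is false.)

3

Let φ = ◇r. Evaluate φ at each world:
  w0 (successors {w1}): φ is true.
  w1 (successors ∅): φ is false.
  w2 (successors ∅): φ is false.
  w3 (successors {w3, w5}): φ is true.
  w4 (successors {w5}): φ is false.
  w5 (successors {w1}): φ is true.
For instance, at w3:
  At w3: ◇r requires r at some successor in {w3, w5}.
    r holds at w3, so ◇r is true at w3.
Satisfying worlds: {w0, w3, w5}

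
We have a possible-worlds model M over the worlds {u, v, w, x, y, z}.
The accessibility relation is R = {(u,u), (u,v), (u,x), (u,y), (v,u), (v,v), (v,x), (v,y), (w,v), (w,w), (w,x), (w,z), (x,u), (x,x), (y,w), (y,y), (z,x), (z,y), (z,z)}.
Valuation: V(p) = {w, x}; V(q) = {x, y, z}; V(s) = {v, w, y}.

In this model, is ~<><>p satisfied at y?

No

At y: <><>p is true, so ~<><>p is false.
  At y: <><>p requires <>p at some successor in {w, y}.
    <>p holds at w, so <><>p is true at y.
      At w: <>p requires p at some successor in {v, w, x, z}.
        p holds at w, so <>p is true at w.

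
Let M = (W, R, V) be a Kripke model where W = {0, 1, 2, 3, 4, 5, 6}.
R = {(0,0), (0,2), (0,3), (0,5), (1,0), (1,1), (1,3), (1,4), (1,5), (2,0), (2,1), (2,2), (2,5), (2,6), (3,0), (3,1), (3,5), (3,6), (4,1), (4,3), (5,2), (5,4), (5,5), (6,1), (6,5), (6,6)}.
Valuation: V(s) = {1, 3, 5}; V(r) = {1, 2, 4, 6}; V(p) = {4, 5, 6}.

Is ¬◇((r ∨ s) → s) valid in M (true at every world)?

No

Let φ = ¬◇((r ∨ s) → s). Evaluate φ at each world:
  0 (successors {0, 2, 3, 5}): φ is false.
  1 (successors {0, 1, 3, 4, 5}): φ is false.
  2 (successors {0, 1, 2, 5, 6}): φ is false.
  3 (successors {0, 1, 5, 6}): φ is false.
  4 (successors {1, 3}): φ is false.
  5 (successors {2, 4, 5}): φ is false.
  6 (successors {1, 5, 6}): φ is false.
Detail at 0 (counterexample):
  At 0: ◇((r ∨ s) → s) is true, so ¬◇((r ∨ s) → s) is false.
    At 0: ◇((r ∨ s) → s) requires (r ∨ s) → s at some successor in {0, 2, 3, 5}.
      (r ∨ s) → s holds at 0, so ◇((r ∨ s) → s) is true at 0.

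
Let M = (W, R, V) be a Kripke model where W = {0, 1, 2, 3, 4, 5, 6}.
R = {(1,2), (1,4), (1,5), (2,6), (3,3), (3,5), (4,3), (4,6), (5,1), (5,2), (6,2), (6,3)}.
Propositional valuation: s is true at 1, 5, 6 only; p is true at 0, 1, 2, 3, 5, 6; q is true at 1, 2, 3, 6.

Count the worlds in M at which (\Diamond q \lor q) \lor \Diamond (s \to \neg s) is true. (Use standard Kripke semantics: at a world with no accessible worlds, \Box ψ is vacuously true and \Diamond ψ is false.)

Let φ = (\Diamond q \lor q) \lor \Diamond (s \to \neg s). Evaluate φ at each world:
  0 (successors ∅): φ is false.
  1 (successors {2, 4, 5}): φ is true.
  2 (successors {6}): φ is true.
  3 (successors {3, 5}): φ is true.
  4 (successors {3, 6}): φ is true.
  5 (successors {1, 2}): φ is true.
  6 (successors {2, 3}): φ is true.
For instance, at 1:
  At 1: \Diamond q \lor q is true, \Diamond (s \to \neg s) is true, so (\Diamond q \lor q) \lor \Diamond (s \to \neg s) is true.
    At 1: \Diamond q is true, q is true, so \Diamond q \lor q is true.
      At 1: \Diamond q requires q at some successor in {2, 4, 5}.
        q holds at 2, so \Diamond q is true at 1.
    At 1: \Diamond (s \to \neg s) requires s \to \neg s at some successor in {2, 4, 5}.
      s \to \neg s holds at 2, so \Diamond (s \to \neg s) is true at 1.
Satisfying worlds: {1, 2, 3, 4, 5, 6}

6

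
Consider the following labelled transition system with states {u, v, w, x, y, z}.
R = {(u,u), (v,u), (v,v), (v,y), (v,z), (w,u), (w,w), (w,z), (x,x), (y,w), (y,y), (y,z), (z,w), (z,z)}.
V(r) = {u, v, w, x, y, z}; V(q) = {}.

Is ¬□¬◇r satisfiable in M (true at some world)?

Recall that □ψ holds at a world iff ψ holds at every accessible world, and ◇ψ holds iff ψ holds at some accessible world.
Let φ = ¬□¬◇r. Evaluate φ at each world:
  u (successors {u}): φ is true.
  v (successors {u, v, y, z}): φ is true.
  w (successors {u, w, z}): φ is true.
  x (successors {x}): φ is true.
  y (successors {w, y, z}): φ is true.
  z (successors {w, z}): φ is true.
Detail at u (witness):
  At u: □¬◇r is false, so ¬□¬◇r is true.
    At u: □¬◇r requires ¬◇r at every successor {u}.
      ¬◇r fails at u, so □¬◇r is false at u.

Yes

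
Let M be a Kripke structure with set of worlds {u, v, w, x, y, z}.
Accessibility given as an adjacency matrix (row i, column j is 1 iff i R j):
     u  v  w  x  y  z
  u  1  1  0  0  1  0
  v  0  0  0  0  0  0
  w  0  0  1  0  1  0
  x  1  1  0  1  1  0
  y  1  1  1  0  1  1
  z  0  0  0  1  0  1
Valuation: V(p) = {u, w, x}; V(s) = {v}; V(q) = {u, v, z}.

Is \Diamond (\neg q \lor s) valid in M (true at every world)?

Let φ = \Diamond (\neg q \lor s). Evaluate φ at each world:
  u (successors {u, v, y}): φ is true.
  v (successors ∅): φ is false.
  w (successors {w, y}): φ is true.
  x (successors {u, v, x, y}): φ is true.
  y (successors {u, v, w, y, z}): φ is true.
  z (successors {x, z}): φ is true.
Detail at v (counterexample):
  At v: no accessible worlds, so \Diamond (\neg q \lor s) is false.

No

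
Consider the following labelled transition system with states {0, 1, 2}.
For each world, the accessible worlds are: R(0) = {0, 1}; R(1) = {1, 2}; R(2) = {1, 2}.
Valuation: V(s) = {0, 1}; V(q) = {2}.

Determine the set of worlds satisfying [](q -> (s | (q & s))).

Let φ = [](q -> (s | (q & s))). Evaluate φ at each world:
  0 (successors {0, 1}): φ is true.
  1 (successors {1, 2}): φ is false.
  2 (successors {1, 2}): φ is false.
For instance, at 0:
  At 0: [](q -> (s | (q & s))) requires q -> (s | (q & s)) at every successor {0, 1}.
    At 0: q -> (s | (q & s)) is true.
    At 1: q -> (s | (q & s)) is true.
  So [](q -> (s | (q & s))) is true at 0.
Satisfying worlds: {0}

0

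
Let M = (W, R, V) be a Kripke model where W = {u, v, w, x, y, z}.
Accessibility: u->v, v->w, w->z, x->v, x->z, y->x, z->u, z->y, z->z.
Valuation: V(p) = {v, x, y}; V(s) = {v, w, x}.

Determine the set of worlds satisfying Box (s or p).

u, v, y

Recall that Box ψ holds at a world iff ψ holds at every accessible world, and Dia ψ holds iff ψ holds at some accessible world.
Let φ = Box (s or p). Evaluate φ at each world:
  u (successors {v}): φ is true.
  v (successors {w}): φ is true.
  w (successors {z}): φ is false.
  x (successors {v, z}): φ is false.
  y (successors {x}): φ is true.
  z (successors {u, y, z}): φ is false.
For instance, at v:
  At v: Box (s or p) requires s or p at every successor {w}.
    At w: s or p is true.
  So Box (s or p) is true at v.
Satisfying worlds: {u, v, y}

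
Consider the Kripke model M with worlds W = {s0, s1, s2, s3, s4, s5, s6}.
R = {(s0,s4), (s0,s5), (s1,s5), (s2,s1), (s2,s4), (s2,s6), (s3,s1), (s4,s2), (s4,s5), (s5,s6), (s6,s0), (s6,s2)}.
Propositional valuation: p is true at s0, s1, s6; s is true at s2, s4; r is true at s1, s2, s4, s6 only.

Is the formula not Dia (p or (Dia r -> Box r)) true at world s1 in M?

At s1: Dia (p or (Dia r -> Box r)) is true, so not Dia (p or (Dia r -> Box r)) is false.
  At s1: Dia (p or (Dia r -> Box r)) requires p or (Dia r -> Box r) at some successor in {s5}.
    p or (Dia r -> Box r) holds at s5, so Dia (p or (Dia r -> Box r)) is true at s1.
      At s5: p is false, Dia r -> Box r is true, so p or (Dia r -> Box r) is true.

No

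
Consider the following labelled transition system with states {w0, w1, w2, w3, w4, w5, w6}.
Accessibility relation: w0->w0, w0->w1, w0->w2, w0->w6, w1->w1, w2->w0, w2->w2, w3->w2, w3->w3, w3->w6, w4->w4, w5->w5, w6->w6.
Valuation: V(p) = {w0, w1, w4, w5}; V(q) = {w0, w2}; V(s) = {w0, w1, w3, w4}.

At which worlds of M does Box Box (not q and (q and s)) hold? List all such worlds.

Let φ = Box Box (not q and (q and s)). Evaluate φ at each world:
  w0 (successors {w0, w1, w2, w6}): φ is false.
  w1 (successors {w1}): φ is false.
  w2 (successors {w0, w2}): φ is false.
  w3 (successors {w2, w3, w6}): φ is false.
  w4 (successors {w4}): φ is false.
  w5 (successors {w5}): φ is false.
  w6 (successors {w6}): φ is false.
For instance, at w3:
  At w3: Box Box (not q and (q and s)) requires Box (not q and (q and s)) at every successor {w2, w3, w6}.
    Box (not q and (q and s)) fails at w2, so Box Box (not q and (q and s)) is false at w3.
      At w2: Box (not q and (q and s)) requires not q and (q and s) at every successor {w0, w2}.
        not q and (q and s) fails at w0, so Box (not q and (q and s)) is false at w2.
Satisfying worlds: none.

none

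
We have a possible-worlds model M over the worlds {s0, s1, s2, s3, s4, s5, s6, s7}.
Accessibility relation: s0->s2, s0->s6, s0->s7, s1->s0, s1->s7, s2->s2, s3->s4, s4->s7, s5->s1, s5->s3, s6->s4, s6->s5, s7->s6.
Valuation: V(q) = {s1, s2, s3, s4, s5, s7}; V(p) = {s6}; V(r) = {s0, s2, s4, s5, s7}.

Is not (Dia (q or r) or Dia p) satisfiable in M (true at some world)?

No

Recall that Dia ψ holds at a world iff ψ holds at some accessible world.
Let φ = not (Dia (q or r) or Dia p). Evaluate φ at each world:
  s0 (successors {s2, s6, s7}): φ is false.
  s1 (successors {s0, s7}): φ is false.
  s2 (successors {s2}): φ is false.
  s3 (successors {s4}): φ is false.
  s4 (successors {s7}): φ is false.
  s5 (successors {s1, s3}): φ is false.
  s6 (successors {s4, s5}): φ is false.
  s7 (successors {s6}): φ is false.
For instance, at s2:
  At s2: Dia (q or r) or Dia p is true, so not (Dia (q or r) or Dia p) is false.
    At s2: Dia (q or r) is true, Dia p is false, so Dia (q or r) or Dia p is true.
      At s2: Dia (q or r) requires q or r at some successor in {s2}.
        q or r holds at s2, so Dia (q or r) is true at s2.
      At s2: Dia p requires p at some successor in {s2}.
        At s2: p is false.
      So Dia p is false at s2.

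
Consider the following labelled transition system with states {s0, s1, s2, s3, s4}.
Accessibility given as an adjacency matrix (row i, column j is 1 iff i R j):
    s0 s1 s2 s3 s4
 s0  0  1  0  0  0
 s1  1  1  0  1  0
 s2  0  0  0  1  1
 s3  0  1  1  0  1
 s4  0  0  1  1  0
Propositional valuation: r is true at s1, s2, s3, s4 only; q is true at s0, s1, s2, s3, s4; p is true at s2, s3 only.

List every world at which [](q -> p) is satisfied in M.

s4

Let φ = [](q -> p). Evaluate φ at each world:
  s0 (successors {s1}): φ is false.
  s1 (successors {s0, s1, s3}): φ is false.
  s2 (successors {s3, s4}): φ is false.
  s3 (successors {s1, s2, s4}): φ is false.
  s4 (successors {s2, s3}): φ is true.
For instance, at s2:
  At s2: [](q -> p) requires q -> p at every successor {s3, s4}.
    q -> p fails at s4, so [](q -> p) is false at s2.
Satisfying worlds: {s4}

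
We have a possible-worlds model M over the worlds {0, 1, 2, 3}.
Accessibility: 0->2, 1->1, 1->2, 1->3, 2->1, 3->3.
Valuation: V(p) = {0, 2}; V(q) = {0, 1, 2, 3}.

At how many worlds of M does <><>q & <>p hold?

Let φ = <><>q & <>p. Evaluate φ at each world:
  0 (successors {2}): φ is true.
  1 (successors {1, 2, 3}): φ is true.
  2 (successors {1}): φ is false.
  3 (successors {3}): φ is false.
For instance, at 1:
  At 1: <><>q is true, <>p is true, so <><>q & <>p is true.
    At 1: <><>q requires <>q at some successor in {1, 2, 3}.
      <>q holds at 1, so <><>q is true at 1.
    At 1: <>p requires p at some successor in {1, 2, 3}.
      p holds at 2, so <>p is true at 1.
Satisfying worlds: {0, 1}

2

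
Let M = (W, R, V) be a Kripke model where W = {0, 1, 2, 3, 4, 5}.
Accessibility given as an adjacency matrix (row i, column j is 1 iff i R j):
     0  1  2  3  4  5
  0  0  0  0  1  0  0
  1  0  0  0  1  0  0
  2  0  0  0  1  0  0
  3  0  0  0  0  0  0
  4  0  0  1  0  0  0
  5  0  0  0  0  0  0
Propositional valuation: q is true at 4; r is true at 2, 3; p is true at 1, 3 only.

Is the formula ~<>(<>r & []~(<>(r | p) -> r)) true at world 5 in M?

Yes

At 5: <>(<>r & []~(<>(r | p) -> r)) is false, so ~<>(<>r & []~(<>(r | p) -> r)) is true.
  At 5: no accessible worlds, so <>(<>r & []~(<>(r | p) -> r)) is false.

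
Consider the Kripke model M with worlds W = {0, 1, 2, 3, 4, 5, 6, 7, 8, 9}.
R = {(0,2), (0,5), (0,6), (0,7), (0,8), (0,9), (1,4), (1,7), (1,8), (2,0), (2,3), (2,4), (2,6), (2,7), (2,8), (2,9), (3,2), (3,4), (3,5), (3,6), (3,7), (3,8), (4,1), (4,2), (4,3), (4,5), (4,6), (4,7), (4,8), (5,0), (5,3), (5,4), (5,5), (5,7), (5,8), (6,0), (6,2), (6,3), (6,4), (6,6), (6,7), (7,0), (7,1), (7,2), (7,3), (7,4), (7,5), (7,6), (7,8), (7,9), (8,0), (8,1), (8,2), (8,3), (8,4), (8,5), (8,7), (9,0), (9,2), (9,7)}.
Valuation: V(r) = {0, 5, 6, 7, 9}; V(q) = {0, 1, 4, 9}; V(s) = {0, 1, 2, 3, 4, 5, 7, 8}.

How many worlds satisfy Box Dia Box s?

4

Recall that Box ψ holds at a world iff ψ holds at every accessible world, and Dia ψ holds iff ψ holds at some accessible world.
Let φ = Box Dia Box s. Evaluate φ at each world:
  0 (successors {2, 5, 6, 7, 8, 9}): φ is false.
  1 (successors {4, 7, 8}): φ is true.
  2 (successors {0, 3, 4, 6, 7, 8, 9}): φ is false.
  3 (successors {2, 4, 5, 6, 7, 8}): φ is false.
  4 (successors {1, 2, 3, 5, 6, 7, 8}): φ is false.
  5 (successors {0, 3, 4, 5, 7, 8}): φ is true.
  6 (successors {0, 2, 3, 4, 6, 7}): φ is false.
  7 (successors {0, 1, 2, 3, 4, 5, 6, 8, 9}): φ is false.
  8 (successors {0, 1, 2, 3, 4, 5, 7}): φ is true.
  9 (successors {0, 2, 7}): φ is true.
For instance, at 7:
  At 7: Box Dia Box s requires Dia Box s at every successor {0, 1, 2, 3, 4, 5, 6, 8, 9}.
    Dia Box s fails at 6, so Box Dia Box s is false at 7.
      At 6: Dia Box s requires Box s at some successor in {0, 2, 3, 4, 6, 7}.
        At 0: Box s is false.
        At 2: Box s is false.
        At 3: Box s is false.
        At 4: Box s is false.
        At 6: Box s is false.
        At 7: Box s is false.
      So Dia Box s is false at 6.
Satisfying worlds: {1, 5, 8, 9}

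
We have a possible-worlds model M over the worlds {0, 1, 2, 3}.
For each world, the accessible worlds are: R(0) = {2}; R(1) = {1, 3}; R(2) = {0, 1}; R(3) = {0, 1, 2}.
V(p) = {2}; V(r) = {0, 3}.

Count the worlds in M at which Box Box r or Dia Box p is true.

Let φ = Box Box r or Dia Box p. Evaluate φ at each world:
  0 (successors {2}): φ is false.
  1 (successors {1, 3}): φ is false.
  2 (successors {0, 1}): φ is true.
  3 (successors {0, 1, 2}): φ is true.
For instance, at 3:
  At 3: Box Box r is false, Dia Box p is true, so Box Box r or Dia Box p is true.
    At 3: Box Box r requires Box r at every successor {0, 1, 2}.
      Box r fails at 0, so Box Box r is false at 3.
    At 3: Dia Box p requires Box p at some successor in {0, 1, 2}.
      Box p holds at 0, so Dia Box p is true at 3.
Satisfying worlds: {2, 3}

2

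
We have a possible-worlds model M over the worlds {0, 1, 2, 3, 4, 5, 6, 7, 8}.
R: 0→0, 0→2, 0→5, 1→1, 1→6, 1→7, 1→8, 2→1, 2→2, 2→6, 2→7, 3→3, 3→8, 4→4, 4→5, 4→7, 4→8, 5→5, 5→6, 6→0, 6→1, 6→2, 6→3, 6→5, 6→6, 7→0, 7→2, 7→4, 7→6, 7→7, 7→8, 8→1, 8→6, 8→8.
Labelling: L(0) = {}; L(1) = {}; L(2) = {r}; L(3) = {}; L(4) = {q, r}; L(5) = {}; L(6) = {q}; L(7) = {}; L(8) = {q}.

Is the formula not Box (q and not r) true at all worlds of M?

Yes

Recall that Box ψ holds at a world iff ψ holds at every accessible world, and Dia ψ holds iff ψ holds at some accessible world.
Let φ = not Box (q and not r). Evaluate φ at each world:
  0 (successors {0, 2, 5}): φ is true.
  1 (successors {1, 6, 7, 8}): φ is true.
  2 (successors {1, 2, 6, 7}): φ is true.
  3 (successors {3, 8}): φ is true.
  4 (successors {4, 5, 7, 8}): φ is true.
  5 (successors {5, 6}): φ is true.
  6 (successors {0, 1, 2, 3, 5, 6}): φ is true.
  7 (successors {0, 2, 4, 6, 7, 8}): φ is true.
  8 (successors {1, 6, 8}): φ is true.
For instance, at 7:
  At 7: Box (q and not r) is false, so not Box (q and not r) is true.
    At 7: Box (q and not r) requires q and not r at every successor {0, 2, 4, 6, 7, 8}.
      q and not r fails at 0, so Box (q and not r) is false at 7.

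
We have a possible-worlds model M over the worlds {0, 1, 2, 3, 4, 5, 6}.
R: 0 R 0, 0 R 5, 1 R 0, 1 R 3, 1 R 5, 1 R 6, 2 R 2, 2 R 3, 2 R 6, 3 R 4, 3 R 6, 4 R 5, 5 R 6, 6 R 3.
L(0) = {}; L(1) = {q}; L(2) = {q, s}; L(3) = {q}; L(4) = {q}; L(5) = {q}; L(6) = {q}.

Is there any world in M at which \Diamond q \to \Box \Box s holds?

Let φ = \Diamond q \to \Box \Box s. Evaluate φ at each world:
  0 (successors {0, 5}): φ is false.
  1 (successors {0, 3, 5, 6}): φ is false.
  2 (successors {2, 3, 6}): φ is false.
  3 (successors {4, 6}): φ is false.
  4 (successors {5}): φ is false.
  5 (successors {6}): φ is false.
  6 (successors {3}): φ is false.
For instance, at 3:
  At 3: \Diamond q is true, \Box \Box s is false, so \Diamond q \to \Box \Box s is false.
    At 3: \Diamond q requires q at some successor in {4, 6}.
      q holds at 4, so \Diamond q is true at 3.
    At 3: \Box \Box s requires \Box s at every successor {4, 6}.
      \Box s fails at 4, so \Box \Box s is false at 3.

No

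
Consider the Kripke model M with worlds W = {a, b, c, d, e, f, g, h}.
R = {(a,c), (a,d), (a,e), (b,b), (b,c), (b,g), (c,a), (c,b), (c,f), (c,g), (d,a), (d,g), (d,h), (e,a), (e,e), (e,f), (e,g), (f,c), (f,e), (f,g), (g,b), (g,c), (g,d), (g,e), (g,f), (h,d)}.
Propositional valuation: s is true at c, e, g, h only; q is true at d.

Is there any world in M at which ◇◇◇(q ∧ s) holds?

Let φ = ◇◇◇(q ∧ s). Evaluate φ at each world:
  a (successors {c, d, e}): φ is false.
  b (successors {b, c, g}): φ is false.
  c (successors {a, b, f, g}): φ is false.
  d (successors {a, g, h}): φ is false.
  e (successors {a, e, f, g}): φ is false.
  f (successors {c, e, g}): φ is false.
  g (successors {b, c, d, e, f}): φ is false.
  h (successors {d}): φ is false.
For instance, at f:
  At f: ◇◇◇(q ∧ s) requires ◇◇(q ∧ s) at some successor in {c, e, g}.
    At c: ◇◇(q ∧ s) is false.
    At e: ◇◇(q ∧ s) is false.
    At g: ◇◇(q ∧ s) is false.
  So ◇◇◇(q ∧ s) is false at f.

No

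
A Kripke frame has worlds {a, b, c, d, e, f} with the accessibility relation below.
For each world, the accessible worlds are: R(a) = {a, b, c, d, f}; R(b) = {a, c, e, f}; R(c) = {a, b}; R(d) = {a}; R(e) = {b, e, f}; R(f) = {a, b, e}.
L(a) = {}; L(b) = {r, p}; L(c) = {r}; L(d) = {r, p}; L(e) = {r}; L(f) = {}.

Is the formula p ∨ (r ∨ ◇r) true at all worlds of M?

Yes

Recall that ◇ψ holds at a world iff ψ holds at some accessible world.
Let φ = p ∨ (r ∨ ◇r). Evaluate φ at each world:
  a (successors {a, b, c, d, f}): φ is true.
  b (successors {a, c, e, f}): φ is true.
  c (successors {a, b}): φ is true.
  d (successors {a}): φ is true.
  e (successors {b, e, f}): φ is true.
  f (successors {a, b, e}): φ is true.
For instance, at a:
  At a: p is false, r ∨ ◇r is true, so p ∨ (r ∨ ◇r) is true.
    At a: r is false, ◇r is true, so r ∨ ◇r is true.
      At a: ◇r requires r at some successor in {a, b, c, d, f}.
        r holds at b, so ◇r is true at a.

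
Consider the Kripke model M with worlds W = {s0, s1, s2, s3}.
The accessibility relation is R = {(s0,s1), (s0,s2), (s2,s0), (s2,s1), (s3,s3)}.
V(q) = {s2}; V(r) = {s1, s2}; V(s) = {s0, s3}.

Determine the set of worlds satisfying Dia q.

Let φ = Dia q. Evaluate φ at each world:
  s0 (successors {s1, s2}): φ is true.
  s1 (successors ∅): φ is false.
  s2 (successors {s0, s1}): φ is false.
  s3 (successors {s3}): φ is false.
For instance, at s0:
  At s0: Dia q requires q at some successor in {s1, s2}.
    q holds at s2, so Dia q is true at s0.
Satisfying worlds: {s0}

s0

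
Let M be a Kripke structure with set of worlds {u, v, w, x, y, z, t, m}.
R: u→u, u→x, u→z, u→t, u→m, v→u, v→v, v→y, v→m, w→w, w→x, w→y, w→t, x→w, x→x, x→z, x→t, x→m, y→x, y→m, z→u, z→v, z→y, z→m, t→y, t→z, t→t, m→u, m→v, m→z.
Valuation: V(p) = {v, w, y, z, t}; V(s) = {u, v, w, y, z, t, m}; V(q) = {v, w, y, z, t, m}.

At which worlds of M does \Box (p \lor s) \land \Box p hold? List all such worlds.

Let φ = \Box (p \lor s) \land \Box p. Evaluate φ at each world:
  u (successors {u, x, z, t, m}): φ is false.
  v (successors {u, v, y, m}): φ is false.
  w (successors {w, x, y, t}): φ is false.
  x (successors {w, x, z, t, m}): φ is false.
  y (successors {x, m}): φ is false.
  z (successors {u, v, y, m}): φ is false.
  t (successors {y, z, t}): φ is true.
  m (successors {u, v, z}): φ is false.
For instance, at v:
  At v: \Box (p \lor s) is true, \Box p is false, so \Box (p \lor s) \land \Box p is false.
    At v: \Box (p \lor s) requires p \lor s at every successor {u, v, y, m}.
      At u: p \lor s is true.
      At v: p \lor s is true.
      At y: p \lor s is true.
      At m: p \lor s is true.
    So \Box (p \lor s) is true at v.
    At v: \Box p requires p at every successor {u, v, y, m}.
      p fails at u, so \Box p is false at v.
Satisfying worlds: {t}

t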